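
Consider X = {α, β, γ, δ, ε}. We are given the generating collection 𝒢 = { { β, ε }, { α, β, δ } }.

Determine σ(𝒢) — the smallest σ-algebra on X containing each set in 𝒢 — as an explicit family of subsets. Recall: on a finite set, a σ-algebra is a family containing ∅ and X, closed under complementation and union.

Initial family (4 sets): { {  }, { β, ε }, { α, β, δ }, X }.
Pass 1. New:
  { γ, ε }  = ᶜ of { α, β, δ }
  { α, γ, δ }  = ᶜ of { β, ε }
  { α, β, δ, ε }  = { β, ε } ∪ { α, β, δ }
  (now 7)
Pass 2 (4 new):
  { γ }  = ᶜ of { α, β, δ, ε }
  { β, γ, ε }  = { β, ε } ∪ { γ, ε }
  { α, β, γ, δ }  = { α, γ, δ } ∪ { α, β, δ }
  { α, γ, δ, ε }  = { α, γ, δ } ∪ { γ, ε }
  (now 11)
Pass 3 (3 new):
  { β }  = ᶜ of { α, γ, δ, ε }
  { ε }  = ᶜ of { α, β, γ, δ }
  { α, δ }  = ᶜ of { β, γ, ε }
  (now 14)
Pass 4 adds 2:
  { β, γ }  = { γ } ∪ { β }
  { α, δ, ε }  = { α, δ } ∪ { ε }
  (now 16)
Pass 5: closed — nothing new.

Therefore σ(𝒢) = { {  }, { β }, { γ }, { ε }, { α, δ }, { β, γ }, { β, ε }, { γ, ε }, { α, β, δ }, { α, γ, δ }, { α, δ, ε }, { β, γ, ε }, { α, β, γ, δ }, { α, β, δ, ε }, { α, γ, δ, ε }, X } (|σ(𝒢)| = 16).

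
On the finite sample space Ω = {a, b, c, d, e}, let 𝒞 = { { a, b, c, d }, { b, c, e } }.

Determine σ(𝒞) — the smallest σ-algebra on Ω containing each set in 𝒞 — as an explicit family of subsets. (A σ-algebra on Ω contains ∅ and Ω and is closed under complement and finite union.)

σ(𝒞) = { {}, { e }, { a, d }, { b, c }, { a, d, e }, { b, c, e }, { a, b, c, d }, Ω }

Derivation:
Seed the family with 𝒞 together with ∅ and Ω: { {}, { b, c, e }, { a, b, c, d }, Ω }.
Step 1 adds 2:
  { e }  = complement { a, b, c, d }
  { a, d }  = complement { b, c, e }
  [6 total]
Step 2: +1 →
  { a, d, e }  = { a, d } ∪ { e }
  [7 total]
Step 3 (1 new):
  { b, c }  = complement { a, d, e }
  [8 total]
Step 4: already closed under ᶜ and ∪.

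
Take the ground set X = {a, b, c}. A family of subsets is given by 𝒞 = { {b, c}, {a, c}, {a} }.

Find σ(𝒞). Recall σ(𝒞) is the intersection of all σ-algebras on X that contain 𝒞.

σ(𝒞) (8 sets): { ∅, {a}, {b}, {c}, {a, b}, {a, c}, {b, c}, X }

Check:
Take S₀ = 𝒞 ∪ {∅, X} = { ∅, {a}, {a, c}, {b, c}, X }.
Round 1. New:
  {b}  = {a, c}ᶜ
  — 6 sets.
Round 2 (1 new):
  {a, b}  = {b} ∪ {a}
  — 7 sets.
Round 3. New:
  {c}  = {a, b}ᶜ
  — 8 sets.
Round 4: already closed under ᶜ and ∪.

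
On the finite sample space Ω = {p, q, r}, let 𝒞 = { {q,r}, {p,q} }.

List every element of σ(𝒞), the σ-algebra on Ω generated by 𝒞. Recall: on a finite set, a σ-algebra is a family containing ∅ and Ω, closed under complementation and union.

σ(𝒞) = { {}, {p}, {q}, {r}, {p,q}, {p,r}, {q,r}, Ω }

Check:
Begin from { {}, {p,q}, {q,r}, Ω } (that is, 𝒞 plus ∅ and Ω).
Iteration 1: +2 →
  {p}  = {q,r}ᶜ
  {r}  = {p,q}ᶜ
  |family| = 6
Iteration 2: 1 new —
  {p,r}  = {r} ∪ {p}
  |family| = 7
Iteration 3. New:
  {q}  = {p,r}ᶜ
  |family| = 8
Iteration 4 adds nothing — fixpoint reached.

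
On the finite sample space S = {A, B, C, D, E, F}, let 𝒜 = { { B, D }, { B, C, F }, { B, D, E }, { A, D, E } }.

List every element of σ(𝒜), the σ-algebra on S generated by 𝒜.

σ(𝒜) (32 sets): { ∅, { A }, { B }, { D }, { E }, { A, B }, { A, D }, { A, E }, { B, D }, { B, E }, { C, F }, { D, E }, { A, B, D }, { A, B, E }, { A, C, F }, { A, D, E }, { B, C, F }, { B, D, E }, { C, D, F }, { C, E, F }, { A, B, C, F }, { A, B, D, E }, { A, C, D, F }, { A, C, E, F }, { B, C, D, F }, { B, C, E, F }, { C, D, E, F }, { A, B, C, D, F }, { A, B, C, E, F }, { A, C, D, E, F }, { B, C, D, E, F }, S }

Derivation:
Take S₀ = 𝒜 ∪ {∅, S} = { ∅, { B, D }, { A, D, E }, { B, C, F }, { B, D, E }, S }.
Iteration 1 (5 new):
  { A, C, F }  = ᶜ of { B, D, E }
  { A, B, D, E }  = { A, D, E } ∪ { B, D }
  { A, C, E, F }  = ᶜ of { B, D }
  { B, C, D, F }  = { B, C, F } ∪ { B, D }
  { B, C, D, E, F }  = { B, C, F } ∪ { B, D, E }
  [11 total]
Iteration 2: +7 →
  { A }  = ᶜ of { B, C, D, E, F }
  { A, E }  = ᶜ of { B, C, D, F }
  { C, F }  = ᶜ of { A, B, D, E }
  { A, B, C, F }  = { A, C, F } ∪ { B, C, F }
  { A, B, C, D, F }  = { A, C, F } ∪ { B, C, D, F }
  { A, B, C, E, F }  = { A, C, E, F } ∪ { B, C, F }
  { A, C, D, E, F }  = { A, D, E } ∪ { A, C, E, F }
  [18 total]
Iteration 3 adds 5:
  { B }  = ᶜ of { A, C, D, E, F }
  { D }  = ᶜ of { A, B, C, E, F }
  { E }  = ᶜ of { A, B, C, D, F }
  { D, E }  = ᶜ of { A, B, C, F }
  { A, B, D }  = { B, D } ∪ { A }
  [23 total]
Iteration 4: +9 →
  { A, B }  = { A } ∪ { B }
  { A, D }  = { A } ∪ { D }
  { B, E }  = { B } ∪ { E }
  { A, B, E }  = { B } ∪ { A, E }
  { C, D, F }  = { C, F } ∪ { D }
  { C, E, F }  = ᶜ of { A, B, D }
  { A, C, D, F }  = { A, C, F } ∪ { D }
  { B, C, E, F }  = { B, C, F } ∪ { E }
  { C, D, E, F }  = { D, E } ∪ { C, F }
  [32 total]
Iteration 5: stable.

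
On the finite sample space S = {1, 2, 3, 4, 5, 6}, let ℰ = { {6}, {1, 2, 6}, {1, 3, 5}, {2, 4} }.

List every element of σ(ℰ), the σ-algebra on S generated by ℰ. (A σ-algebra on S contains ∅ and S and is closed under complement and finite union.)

Take S₀ = ℰ ∪ {∅, S} = { ∅, {6}, {2, 4}, {1, 2, 6}, {1, 3, 5}, S }.
Round 1: 6 new —
  {2, 4, 6}  = S∖{1, 3, 5}
  {3, 4, 5}  = S∖{1, 2, 6}
  {1, 2, 4, 6}  = {1, 2, 6} ∪ {2, 4}
  {1, 3, 5, 6}  = S∖{2, 4}
  {1, 2, 3, 4, 5}  = S∖{6}
  {1, 2, 3, 5, 6}  = {1, 3, 5} ∪ {1, 2, 6}
  — 12 sets.
Round 2. New:
  {4}  = S∖{1, 2, 3, 5, 6}
  {3, 5}  = S∖{1, 2, 4, 6}
  {1, 3, 4, 5}  = {3, 4, 5} ∪ {1, 3, 5}
  {2, 3, 4, 5}  = {3, 4, 5} ∪ {2, 4}
  {3, 4, 5, 6}  = {3, 4, 5} ∪ {6}
  {1, 3, 4, 5, 6}  = {1, 3, 5, 6} ∪ {3, 4, 5}
  {2, 3, 4, 5, 6}  = {2, 4, 6} ∪ {3, 4, 5}
  — 19 sets.
Round 3: +7 →
  {1}  = S∖{2, 3, 4, 5, 6}
  {2}  = S∖{1, 3, 4, 5, 6}
  {1, 2}  = S∖{3, 4, 5, 6}
  {1, 6}  = S∖{2, 3, 4, 5}
  {2, 6}  = S∖{1, 3, 4, 5}
  {4, 6}  = {6} ∪ {4}
  {3, 5, 6}  = {3, 5} ∪ {6}
  — 26 sets.
Round 4: 6 new —
  {1, 4}  = {1} ∪ {4}
  {1, 2, 4}  = S∖{3, 5, 6}
  {1, 4, 6}  = {1} ∪ {4, 6}
  {2, 3, 5}  = {2} ∪ {3, 5}
  {1, 2, 3, 5}  = S∖{4, 6}
  {2, 3, 5, 6}  = {2} ∪ {3, 5, 6}
  — 32 sets.
Round 5: stable.

|σ(ℰ)| = 32.  σ(ℰ) = { ∅, {1}, {2}, {4}, {6}, {1, 2}, {1, 4}, {1, 6}, {2, 4}, {2, 6}, {3, 5}, {4, 6}, {1, 2, 4}, {1, 2, 6}, {1, 3, 5}, {1, 4, 6}, {2, 3, 5}, {2, 4, 6}, {3, 4, 5}, {3, 5, 6}, {1, 2, 3, 5}, {1, 2, 4, 6}, {1, 3, 4, 5}, {1, 3, 5, 6}, {2, 3, 4, 5}, {2, 3, 5, 6}, {3, 4, 5, 6}, {1, 2, 3, 4, 5}, {1, 2, 3, 5, 6}, {1, 3, 4, 5, 6}, {2, 3, 4, 5, 6}, S }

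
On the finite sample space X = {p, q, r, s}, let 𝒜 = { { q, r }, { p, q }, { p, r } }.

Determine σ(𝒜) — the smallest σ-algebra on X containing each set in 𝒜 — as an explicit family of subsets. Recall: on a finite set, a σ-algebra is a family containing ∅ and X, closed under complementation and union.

Initial family (5 sets): { ∅, { p, q }, { p, r }, { q, r }, X }.
Pass 1. New:
  { p, s }  = { q, r }ᶜ
  { q, s }  = { p, r }ᶜ
  { r, s }  = { p, q }ᶜ
  { p, q, r }  = { q, r } ∪ { p, q }
  |family| = 9
Pass 2 (4 new):
  { s }  = { p, q, r }ᶜ
  { p, q, s }  = { p, q } ∪ { p, s }
  { p, r, s }  = { r, s } ∪ { p, s }
  { q, r, s }  = { r, s } ∪ { q, r }
  |family| = 13
Pass 3: 3 new —
  { p }  = { q, r, s }ᶜ
  { q }  = { p, r, s }ᶜ
  { r }  = { p, q, s }ᶜ
  |family| = 16
Pass 4: stable.

Hence σ(𝒜) has 16 members: { ∅, { p }, { q }, { r }, { s }, { p, q }, { p, r }, { p, s }, { q, r }, { q, s }, { r, s }, { p, q, r }, { p, q, s }, { p, r, s }, { q, r, s }, X }.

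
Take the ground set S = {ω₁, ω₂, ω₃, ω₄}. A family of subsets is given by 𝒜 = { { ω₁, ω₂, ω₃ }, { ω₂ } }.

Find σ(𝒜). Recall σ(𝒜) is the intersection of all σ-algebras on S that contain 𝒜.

σ(𝒜) (8 sets): { ∅, { ω₂ }, { ω₄ }, { ω₁, ω₃ }, { ω₂, ω₄ }, { ω₁, ω₂, ω₃ }, { ω₁, ω₃, ω₄ }, S }

Working:
Seed the family with 𝒜 together with ∅ and S: { ∅, { ω₂ }, { ω₁, ω₂, ω₃ }, S }.
Iteration 1 adds 2:
  { ω₄ }  = S∖{ ω₁, ω₂, ω₃ }
  { ω₁, ω₃, ω₄ }  = S∖{ ω₂ }
  |family| = 6
Iteration 2 adds 1:
  { ω₂, ω₄ }  = { ω₄ } ∪ { ω₂ }
  |family| = 7
Iteration 3 (1 new):
  { ω₁, ω₃ }  = S∖{ ω₂, ω₄ }
  |family| = 8
Iteration 4: closed — nothing new.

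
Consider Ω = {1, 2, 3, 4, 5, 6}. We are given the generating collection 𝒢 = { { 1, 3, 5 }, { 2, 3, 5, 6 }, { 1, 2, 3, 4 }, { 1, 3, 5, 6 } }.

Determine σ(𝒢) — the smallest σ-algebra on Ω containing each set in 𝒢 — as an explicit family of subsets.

Start: 𝒢 ∪ {∅, Ω} = { {}, { 1, 3, 5 }, { 1, 2, 3, 4 }, { 1, 3, 5, 6 }, { 2, 3, 5, 6 }, Ω }.
Step 1. New:
  { 1, 4 }  = Ω∖{ 2, 3, 5, 6 }
  { 2, 4 }  = Ω∖{ 1, 3, 5, 6 }
  { 5, 6 }  = Ω∖{ 1, 2, 3, 4 }
  { 2, 4, 6 }  = Ω∖{ 1, 3, 5 }
  { 1, 2, 3, 4, 5 }  = { 1, 3, 5 } ∪ { 1, 2, 3, 4 }
  { 1, 2, 3, 5, 6 }  = { 1, 3, 5, 6 } ∪ { 2, 3, 5, 6 }
  |family| = 12
Step 2: 10 new —
  { 4 }  = Ω∖{ 1, 2, 3, 5, 6 }
  { 6 }  = Ω∖{ 1, 2, 3, 4, 5 }
  { 1, 2, 4 }  = { 1, 4 } ∪ { 2, 4 }
  { 1, 2, 4, 6 }  = { 2, 4, 6 } ∪ { 1, 4 }
  { 1, 3, 4, 5 }  = { 1, 3, 5 } ∪ { 1, 4 }
  { 1, 4, 5, 6 }  = { 5, 6 } ∪ { 1, 4 }
  { 2, 4, 5, 6 }  = { 2, 4, 6 } ∪ { 5, 6 }
  { 1, 2, 3, 4, 6 }  = { 2, 4, 6 } ∪ { 1, 2, 3, 4 }
  { 1, 3, 4, 5, 6 }  = { 1, 3, 5, 6 } ∪ { 1, 4 }
  { 2, 3, 4, 5, 6 }  = { 2, 4, 6 } ∪ { 2, 3, 5, 6 }
  |family| = 22
Step 3. New:
  { 1 }  = Ω∖{ 2, 3, 4, 5, 6 }
  { 2 }  = Ω∖{ 1, 3, 4, 5, 6 }
  { 5 }  = Ω∖{ 1, 2, 3, 4, 6 }
  { 1, 3 }  = Ω∖{ 2, 4, 5, 6 }
  { 2, 3 }  = Ω∖{ 1, 4, 5, 6 }
  { 2, 6 }  = Ω∖{ 1, 3, 4, 5 }
  { 3, 5 }  = Ω∖{ 1, 2, 4, 6 }
  { 4, 6 }  = { 6 } ∪ { 4 }
  { 1, 4, 6 }  = { 1, 4 } ∪ { 6 }
  { 3, 5, 6 }  = Ω∖{ 1, 2, 4 }
  { 4, 5, 6 }  = { 5, 6 } ∪ { 4 }
  { 1, 2, 4, 5, 6 }  = { 2, 4, 6 } ∪ { 1, 4, 5, 6 }
  |family| = 34
Step 4: 25 new —
  { 3 }  = Ω∖{ 1, 2, 4, 5, 6 }
  { 1, 2 }  = { 1 } ∪ { 2 }
  { 1, 5 }  = { 1 } ∪ { 5 }
  { 1, 6 }  = { 1 } ∪ { 6 }
  { 2, 5 }  = { 2 } ∪ { 5 }
  { 4, 5 }  = { 5 } ∪ { 4 }
  { 1, 2, 3 }  = Ω∖{ 4, 5, 6 }
  { 1, 2, 6 }  = { 1 } ∪ { 2, 6 }
  { 1, 3, 4 }  = { 1, 4 } ∪ { 1, 3 }
  { 1, 3, 6 }  = { 6 } ∪ { 1, 3 }
  { 1, 4, 5 }  = { 5 } ∪ { 1, 4 }
  { 1, 5, 6 }  = { 5, 6 } ∪ { 1 }
  { 2, 3, 4 }  = { 2, 3 } ∪ { 4 }
  { 2, 3, 5 }  = Ω∖{ 1, 4, 6 }
  { 2, 3, 6 }  = { 2, 6 } ∪ { 2, 3 }
  { 2, 4, 5 }  = { 5 } ∪ { 2, 4 }
  { 2, 5, 6 }  = { 5, 6 } ∪ { 2, 6 }
  { 3, 4, 5 }  = { 4 } ∪ { 3, 5 }
  { 1, 2, 3, 5 }  = Ω∖{ 4, 6 }
  { 1, 2, 3, 6 }  = { 2, 6 } ∪ { 1, 3 }
  { 1, 2, 4, 5 }  = { 1, 2, 4 } ∪ { 5 }
  { 1, 3, 4, 6 }  = { 1, 4, 6 } ∪ { 1, 3 }
  { 2, 3, 4, 5 }  = { 3, 5 } ∪ { 2, 4 }
  { 2, 3, 4, 6 }  = { 2, 4, 6 } ∪ { 2, 3 }
  { 3, 4, 5, 6 }  = { 3, 5, 6 } ∪ { 4 }
  |family| = 59
Step 5: +5 →
  { 3, 4 }  = { 3 } ∪ { 4 }
  { 3, 6 }  = Ω∖{ 1, 2, 4, 5 }
  { 1, 2, 5 }  = { 2, 5 } ∪ { 1, 5 }
  { 3, 4, 6 }  = { 4, 6 } ∪ { 3 }
  { 1, 2, 5, 6 }  = { 2, 5 } ∪ { 1, 6 }
  |family| = 64
Step 6: already closed under ᶜ and ∪.

σ(𝒢) = { {}, { 1 }, { 2 }, { 3 }, { 4 }, { 5 }, { 6 }, { 1, 2 }, { 1, 3 }, { 1, 4 }, { 1, 5 }, { 1, 6 }, { 2, 3 }, { 2, 4 }, { 2, 5 }, { 2, 6 }, { 3, 4 }, { 3, 5 }, { 3, 6 }, { 4, 5 }, { 4, 6 }, { 5, 6 }, { 1, 2, 3 }, { 1, 2, 4 }, { 1, 2, 5 }, { 1, 2, 6 }, { 1, 3, 4 }, { 1, 3, 5 }, { 1, 3, 6 }, { 1, 4, 5 }, { 1, 4, 6 }, { 1, 5, 6 }, { 2, 3, 4 }, { 2, 3, 5 }, { 2, 3, 6 }, { 2, 4, 5 }, { 2, 4, 6 }, { 2, 5, 6 }, { 3, 4, 5 }, { 3, 4, 6 }, { 3, 5, 6 }, { 4, 5, 6 }, { 1, 2, 3, 4 }, { 1, 2, 3, 5 }, { 1, 2, 3, 6 }, { 1, 2, 4, 5 }, { 1, 2, 4, 6 }, { 1, 2, 5, 6 }, { 1, 3, 4, 5 }, { 1, 3, 4, 6 }, { 1, 3, 5, 6 }, { 1, 4, 5, 6 }, { 2, 3, 4, 5 }, { 2, 3, 4, 6 }, { 2, 3, 5, 6 }, { 2, 4, 5, 6 }, { 3, 4, 5, 6 }, { 1, 2, 3, 4, 5 }, { 1, 2, 3, 4, 6 }, { 1, 2, 3, 5, 6 }, { 1, 2, 4, 5, 6 }, { 1, 3, 4, 5, 6 }, { 2, 3, 4, 5, 6 }, Ω }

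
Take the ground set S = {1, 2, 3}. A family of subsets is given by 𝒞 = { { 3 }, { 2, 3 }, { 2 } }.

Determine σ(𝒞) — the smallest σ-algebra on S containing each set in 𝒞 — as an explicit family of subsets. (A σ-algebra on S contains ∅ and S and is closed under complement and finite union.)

Start: 𝒞 ∪ {∅, S} = { {}, { 2 }, { 3 }, { 2, 3 }, S }.
Pass 1: +3 →
  { 1 }  = { 2, 3 }ᶜ
  { 1, 2 }  = { 3 }ᶜ
  { 1, 3 }  = { 2 }ᶜ
  |family| = 8
Pass 2: no new sets; the family is a σ-algebra.

Hence σ(𝒞) has 8 members: { {}, { 1 }, { 2 }, { 3 }, { 1, 2 }, { 1, 3 }, { 2, 3 }, S }.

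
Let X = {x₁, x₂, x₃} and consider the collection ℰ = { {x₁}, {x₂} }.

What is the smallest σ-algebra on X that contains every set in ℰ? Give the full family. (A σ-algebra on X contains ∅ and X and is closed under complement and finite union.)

Answer: σ(ℰ) = { {}, {x₁}, {x₂}, {x₃}, {x₁, x₂}, {x₁, x₃}, {x₂, x₃}, X }

Working:
Seed the family with ℰ together with ∅ and X: { {}, {x₁}, {x₂}, X }.
Step 1: 3 new —
  {x₁, x₂}  = {x₁} ∪ {x₂}
  {x₁, x₃}  = ᶜ of {x₂}
  {x₂, x₃}  = ᶜ of {x₁}
  (now 7)
Step 2 (1 new):
  {x₃}  = ᶜ of {x₁, x₂}
  (now 8)
Step 3: no new sets; the family is a σ-algebra.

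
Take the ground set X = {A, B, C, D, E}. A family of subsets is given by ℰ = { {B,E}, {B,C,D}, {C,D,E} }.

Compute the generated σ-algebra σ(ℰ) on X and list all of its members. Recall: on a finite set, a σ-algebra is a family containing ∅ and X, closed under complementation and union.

Initial family (5 sets): { ∅, {B,E}, {B,C,D}, {C,D,E}, X }.
Pass 1 adds 4:
  {A,B}  = {C,D,E}ᶜ
  {A,E}  = {B,C,D}ᶜ
  {A,C,D}  = {B,E}ᶜ
  {B,C,D,E}  = {B,E} ∪ {C,D,E}
  |family| = 9
Pass 2. New:
  {A}  = {B,C,D,E}ᶜ
  {A,B,E}  = {B,E} ∪ {A,B}
  {A,B,C,D}  = {B,C,D} ∪ {A,B}
  {A,C,D,E}  = {C,D,E} ∪ {A,C,D}
  |family| = 13
Pass 3 (3 new):
  {B}  = {A,C,D,E}ᶜ
  {E}  = {A,B,C,D}ᶜ
  {C,D}  = {A,B,E}ᶜ
  |family| = 16
Pass 4: closed — nothing new.

σ(ℰ) = { ∅, {A}, {B}, {E}, {A,B}, {A,E}, {B,E}, {C,D}, {A,B,E}, {A,C,D}, {B,C,D}, {C,D,E}, {A,B,C,D}, {A,C,D,E}, {B,C,D,E}, X }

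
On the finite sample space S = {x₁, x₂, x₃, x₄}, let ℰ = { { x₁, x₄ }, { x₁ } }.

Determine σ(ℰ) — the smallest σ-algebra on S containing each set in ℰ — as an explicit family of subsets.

Seed the family with ℰ together with ∅ and S: { {  }, { x₁ }, { x₁, x₄ }, S }.
Step 1. New:
  { x₂, x₃ }  = complement { x₁, x₄ }
  { x₂, x₃, x₄ }  = complement { x₁ }
Step 2 adds 1:
  { x₁, x₂, x₃ }  = { x₂, x₃ } ∪ { x₁ }
Step 3: 1 new —
  { x₄ }  = complement { x₁, x₂, x₃ }
Step 4: closed — nothing new.

Therefore σ(ℰ) = { {  }, { x₁ }, { x₄ }, { x₁, x₄ }, { x₂, x₃ }, { x₁, x₂, x₃ }, { x₂, x₃, x₄ }, S } (|σ(ℰ)| = 8).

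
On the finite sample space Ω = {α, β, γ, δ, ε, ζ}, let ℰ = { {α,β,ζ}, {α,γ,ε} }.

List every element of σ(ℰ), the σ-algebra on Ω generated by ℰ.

|σ(ℰ)| = 16.  σ(ℰ) = { {}, {α}, {δ}, {α,δ}, {β,ζ}, {γ,ε}, {α,β,ζ}, {α,γ,ε}, {β,δ,ζ}, {γ,δ,ε}, {α,β,δ,ζ}, {α,γ,δ,ε}, {β,γ,ε,ζ}, {α,β,γ,ε,ζ}, {β,γ,δ,ε,ζ}, Ω }

Derivation:
Begin from { {}, {α,β,ζ}, {α,γ,ε}, Ω } (that is, ℰ plus ∅ and Ω).
Iteration 1 adds 3:
  {β,δ,ζ}  = ᶜ of {α,γ,ε}
  {γ,δ,ε}  = ᶜ of {α,β,ζ}
  {α,β,γ,ε,ζ}  = {α,γ,ε} ∪ {α,β,ζ}
  (now 7)
Iteration 2 (4 new):
  {δ}  = ᶜ of {α,β,γ,ε,ζ}
  {α,β,δ,ζ}  = {β,δ,ζ} ∪ {α,β,ζ}
  {α,γ,δ,ε}  = {γ,δ,ε} ∪ {α,γ,ε}
  {β,γ,δ,ε,ζ}  = {β,δ,ζ} ∪ {γ,δ,ε}
  (now 11)
Iteration 3 adds 3:
  {α}  = ᶜ of {β,γ,δ,ε,ζ}
  {β,ζ}  = ᶜ of {α,γ,δ,ε}
  {γ,ε}  = ᶜ of {α,β,δ,ζ}
  (now 14)
Iteration 4: 2 new —
  {α,δ}  = {α} ∪ {δ}
  {β,γ,ε,ζ}  = {γ,ε} ∪ {β,ζ}
  (now 16)
After Iteration 5 the family is unchanged; done.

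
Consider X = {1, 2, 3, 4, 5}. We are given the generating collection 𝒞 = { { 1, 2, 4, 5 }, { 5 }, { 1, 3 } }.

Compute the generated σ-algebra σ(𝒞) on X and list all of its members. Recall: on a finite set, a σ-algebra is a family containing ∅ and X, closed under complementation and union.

σ(𝒞) (16 sets): { {  }, { 1 }, { 3 }, { 5 }, { 1, 3 }, { 1, 5 }, { 2, 4 }, { 3, 5 }, { 1, 2, 4 }, { 1, 3, 5 }, { 2, 3, 4 }, { 2, 4, 5 }, { 1, 2, 3, 4 }, { 1, 2, 4, 5 }, { 2, 3, 4, 5 }, X }

Check:
Begin from { {  }, { 5 }, { 1, 3 }, { 1, 2, 4, 5 }, X } (that is, 𝒞 plus ∅ and X).
Step 1: +4 →
  { 3 }  = ᶜ of { 1, 2, 4, 5 }
  { 1, 3, 5 }  = { 1, 3 } ∪ { 5 }
  { 2, 4, 5 }  = ᶜ of { 1, 3 }
  { 1, 2, 3, 4 }  = ᶜ of { 5 }
  (now 9)
Step 2. New:
  { 2, 4 }  = ᶜ of { 1, 3, 5 }
  { 3, 5 }  = { 5 } ∪ { 3 }
  { 2, 3, 4, 5 }  = { 3 } ∪ { 2, 4, 5 }
  (now 12)
Step 3. New:
  { 1 }  = ᶜ of { 2, 3, 4, 5 }
  { 1, 2, 4 }  = ᶜ of { 3, 5 }
  { 2, 3, 4 }  = { 3 } ∪ { 2, 4 }
  (now 15)
Step 4. New:
  { 1, 5 }  = ᶜ of { 2, 3, 4 }
  (now 16)
Step 5: stable.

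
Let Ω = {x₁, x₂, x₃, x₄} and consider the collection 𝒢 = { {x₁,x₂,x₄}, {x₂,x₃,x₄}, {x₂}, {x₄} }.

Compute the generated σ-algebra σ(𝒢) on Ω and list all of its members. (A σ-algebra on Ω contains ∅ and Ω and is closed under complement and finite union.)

Take S₀ = 𝒢 ∪ {∅, Ω} = { ∅, {x₂}, {x₄}, {x₁,x₂,x₄}, {x₂,x₃,x₄}, Ω }.
Pass 1: +5 →
  {x₁}  = Ω∖{x₂,x₃,x₄}
  {x₃}  = Ω∖{x₁,x₂,x₄}
  {x₂,x₄}  = {x₄} ∪ {x₂}
  {x₁,x₂,x₃}  = Ω∖{x₄}
  {x₁,x₃,x₄}  = Ω∖{x₂}
  (now 11)
Pass 2. New:
  {x₁,x₂}  = {x₂} ∪ {x₁}
  {x₁,x₃}  = Ω∖{x₂,x₄}
  {x₁,x₄}  = {x₄} ∪ {x₁}
  {x₂,x₃}  = {x₂} ∪ {x₃}
  {x₃,x₄}  = {x₃} ∪ {x₄}
  (now 16)
Pass 3 adds nothing — fixpoint reached.

Hence σ(𝒢) has 16 members: { ∅, {x₁}, {x₂}, {x₃}, {x₄}, {x₁,x₂}, {x₁,x₃}, {x₁,x₄}, {x₂,x₃}, {x₂,x₄}, {x₃,x₄}, {x₁,x₂,x₃}, {x₁,x₂,x₄}, {x₁,x₃,x₄}, {x₂,x₃,x₄}, Ω }.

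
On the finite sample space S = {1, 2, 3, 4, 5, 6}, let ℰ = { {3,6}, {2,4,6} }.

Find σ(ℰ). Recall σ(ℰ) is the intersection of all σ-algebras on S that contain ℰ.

Begin from { {}, {3,6}, {2,4,6}, S } (that is, ℰ plus ∅ and S).
Step 1: +3 →
  {1,3,5}  = {2,4,6}ᶜ
  {1,2,4,5}  = {3,6}ᶜ
  {2,3,4,6}  = {2,4,6} ∪ {3,6}
  [7 total]
Step 2: 4 new —
  {1,5}  = {2,3,4,6}ᶜ
  {1,3,5,6}  = {3,6} ∪ {1,3,5}
  {1,2,3,4,5}  = {1,3,5} ∪ {1,2,4,5}
  {1,2,4,5,6}  = {2,4,6} ∪ {1,2,4,5}
  [11 total]
Step 3. New:
  {3}  = {1,2,4,5,6}ᶜ
  {6}  = {1,2,3,4,5}ᶜ
  {2,4}  = {1,3,5,6}ᶜ
  [14 total]
Step 4: +2 →
  {1,5,6}  = {1,5} ∪ {6}
  {2,3,4}  = {3} ∪ {2,4}
  [16 total]
Step 5: no new sets; the family is a σ-algebra.

σ(ℰ) = { {}, {3}, {6}, {1,5}, {2,4}, {3,6}, {1,3,5}, {1,5,6}, {2,3,4}, {2,4,6}, {1,2,4,5}, {1,3,5,6}, {2,3,4,6}, {1,2,3,4,5}, {1,2,4,5,6}, S }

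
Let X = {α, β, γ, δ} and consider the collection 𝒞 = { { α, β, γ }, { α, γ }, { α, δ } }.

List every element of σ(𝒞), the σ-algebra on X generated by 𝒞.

Initial family (5 sets): { ∅, { α, γ }, { α, δ }, { α, β, γ }, X }.
Iteration 1: 4 new —
  { δ }  = ᶜ of { α, β, γ }
  { β, γ }  = ᶜ of { α, δ }
  { β, δ }  = ᶜ of { α, γ }
  { α, γ, δ }  = { α, δ } ∪ { α, γ }
  (now 9)
Iteration 2 (3 new):
  { β }  = ᶜ of { α, γ, δ }
  { α, β, δ }  = { α, δ } ∪ { β, δ }
  { β, γ, δ }  = { β, γ } ∪ { δ }
  (now 12)
Iteration 3 (2 new):
  { α }  = ᶜ of { β, γ, δ }
  { γ }  = ᶜ of { α, β, δ }
  (now 14)
Iteration 4: 2 new —
  { α, β }  = { β } ∪ { α }
  { γ, δ }  = { γ } ∪ { δ }
  (now 16)
After Iteration 5 the family is unchanged; done.

|σ(𝒞)| = 16.  σ(𝒞) = { ∅, { α }, { β }, { γ }, { δ }, { α, β }, { α, γ }, { α, δ }, { β, γ }, { β, δ }, { γ, δ }, { α, β, γ }, { α, β, δ }, { α, γ, δ }, { β, γ, δ }, X }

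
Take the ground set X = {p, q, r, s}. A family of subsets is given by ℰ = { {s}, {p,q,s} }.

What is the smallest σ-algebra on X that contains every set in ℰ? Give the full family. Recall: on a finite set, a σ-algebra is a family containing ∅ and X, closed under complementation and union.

Take S₀ = ℰ ∪ {∅, X} = { {}, {s}, {p,q,s}, X }.
Step 1 (2 new):
  {r}  = ᶜ of {p,q,s}
  {p,q,r}  = ᶜ of {s}
  (now 6)
Step 2 adds 1:
  {r,s}  = {r} ∪ {s}
  (now 7)
Step 3: 1 new —
  {p,q}  = ᶜ of {r,s}
  (now 8)
Step 4: no new sets; the family is a σ-algebra.

|σ(ℰ)| = 8.  σ(ℰ) = { {}, {r}, {s}, {p,q}, {r,s}, {p,q,r}, {p,q,s}, X }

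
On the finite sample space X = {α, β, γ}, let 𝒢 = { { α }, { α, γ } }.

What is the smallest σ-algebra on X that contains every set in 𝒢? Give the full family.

σ(𝒢) (8 sets): { {  }, { α }, { β }, { γ }, { α, β }, { α, γ }, { β, γ }, X }

Derivation:
Begin from { {  }, { α }, { α, γ }, X } (that is, 𝒢 plus ∅ and X).
Iteration 1: +2 →
  { β }  = complement { α, γ }
  { β, γ }  = complement { α }
  — 6 sets.
Iteration 2: 1 new —
  { α, β }  = { β } ∪ { α }
  — 7 sets.
Iteration 3 (1 new):
  { γ }  = complement { α, β }
  — 8 sets.
Iteration 4: stable.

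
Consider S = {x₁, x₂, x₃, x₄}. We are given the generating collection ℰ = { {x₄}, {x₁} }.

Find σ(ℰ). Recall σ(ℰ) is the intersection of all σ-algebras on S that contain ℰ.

Answer: σ(ℰ) = { ∅, {x₁}, {x₄}, {x₁,x₄}, {x₂,x₃}, {x₁,x₂,x₃}, {x₂,x₃,x₄}, S }

Check:
Seed the family with ℰ together with ∅ and S: { ∅, {x₁}, {x₄}, S }.
Pass 1: 3 new —
  {x₁,x₄}  = {x₄} ∪ {x₁}
  {x₁,x₂,x₃}  = S∖{x₄}
  {x₂,x₃,x₄}  = S∖{x₁}
  |family| = 7
Pass 2: +1 →
  {x₂,x₃}  = S∖{x₁,x₄}
  |family| = 8
Pass 3: no new sets; the family is a σ-algebra.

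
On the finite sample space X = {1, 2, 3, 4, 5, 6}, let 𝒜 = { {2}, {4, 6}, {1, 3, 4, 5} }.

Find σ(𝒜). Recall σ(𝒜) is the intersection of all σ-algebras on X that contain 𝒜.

Initial family (5 sets): { {}, {2}, {4, 6}, {1, 3, 4, 5}, X }.
Pass 1: +5 →
  {2, 6}  = ᶜ of {1, 3, 4, 5}
  {2, 4, 6}  = {2} ∪ {4, 6}
  {1, 2, 3, 5}  = ᶜ of {4, 6}
  {1, 2, 3, 4, 5}  = {1, 3, 4, 5} ∪ {2}
  {1, 3, 4, 5, 6}  = ᶜ of {2}
  (now 10)
Pass 2 adds 3:
  {6}  = ᶜ of {1, 2, 3, 4, 5}
  {1, 3, 5}  = ᶜ of {2, 4, 6}
  {1, 2, 3, 5, 6}  = {2, 6} ∪ {1, 2, 3, 5}
  (now 13)
Pass 3 adds 2:
  {4}  = ᶜ of {1, 2, 3, 5, 6}
  {1, 3, 5, 6}  = {1, 3, 5} ∪ {6}
  (now 15)
Pass 4. New:
  {2, 4}  = ᶜ of {1, 3, 5, 6}
  (now 16)
Pass 5: stable.

Hence σ(𝒜) has 16 members: { {}, {2}, {4}, {6}, {2, 4}, {2, 6}, {4, 6}, {1, 3, 5}, {2, 4, 6}, {1, 2, 3, 5}, {1, 3, 4, 5}, {1, 3, 5, 6}, {1, 2, 3, 4, 5}, {1, 2, 3, 5, 6}, {1, 3, 4, 5, 6}, X }.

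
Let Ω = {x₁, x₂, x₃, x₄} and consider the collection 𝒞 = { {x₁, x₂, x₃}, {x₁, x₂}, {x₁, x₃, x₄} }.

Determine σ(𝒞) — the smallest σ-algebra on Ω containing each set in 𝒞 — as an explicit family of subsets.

σ(𝒞) = { {}, {x₁}, {x₂}, {x₃}, {x₄}, {x₁, x₂}, {x₁, x₃}, {x₁, x₄}, {x₂, x₃}, {x₂, x₄}, {x₃, x₄}, {x₁, x₂, x₃}, {x₁, x₂, x₄}, {x₁, x₃, x₄}, {x₂, x₃, x₄}, Ω }

Trace:
Seed the family with 𝒞 together with ∅ and Ω: { {}, {x₁, x₂}, {x₁, x₂, x₃}, {x₁, x₃, x₄}, Ω }.
Pass 1. New:
  {x₂}  = complement {x₁, x₃, x₄}
  {x₄}  = complement {x₁, x₂, x₃}
  {x₃, x₄}  = complement {x₁, x₂}
  |family| = 8
Pass 2: +3 →
  {x₂, x₄}  = {x₄} ∪ {x₂}
  {x₁, x₂, x₄}  = {x₄} ∪ {x₁, x₂}
  {x₂, x₃, x₄}  = {x₂} ∪ {x₃, x₄}
  |family| = 11
Pass 3: +3 →
  {x₁}  = complement {x₂, x₃, x₄}
  {x₃}  = complement {x₁, x₂, x₄}
  {x₁, x₃}  = complement {x₂, x₄}
  |family| = 14
Pass 4: +2 →
  {x₁, x₄}  = {x₄} ∪ {x₁}
  {x₂, x₃}  = {x₃} ∪ {x₂}
  |family| = 16
Pass 5 adds nothing — fixpoint reached.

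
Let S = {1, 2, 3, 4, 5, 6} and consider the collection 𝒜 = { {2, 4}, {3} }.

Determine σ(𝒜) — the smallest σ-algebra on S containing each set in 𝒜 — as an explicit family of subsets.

σ(𝒜) (8 sets): { ∅, {3}, {2, 4}, {1, 5, 6}, {2, 3, 4}, {1, 3, 5, 6}, {1, 2, 4, 5, 6}, S }

Trace:
Seed the family with 𝒜 together with ∅ and S: { ∅, {3}, {2, 4}, S }.
Step 1: +3 →
  {2, 3, 4}  = {3} ∪ {2, 4}
  {1, 3, 5, 6}  = complement {2, 4}
  {1, 2, 4, 5, 6}  = complement {3}
  [7 total]
Step 2 adds 1:
  {1, 5, 6}  = complement {2, 3, 4}
  [8 total]
Step 3: stable.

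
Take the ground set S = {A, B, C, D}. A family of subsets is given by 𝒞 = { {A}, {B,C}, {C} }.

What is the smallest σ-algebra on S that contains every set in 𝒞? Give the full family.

Initial family (5 sets): { {}, {A}, {C}, {B,C}, S }.
Step 1 adds 5:
  {A,C}  = {C} ∪ {A}
  {A,D}  = ᶜ of {B,C}
  {A,B,C}  = {B,C} ∪ {A}
  {A,B,D}  = ᶜ of {C}
  {B,C,D}  = ᶜ of {A}
Step 2: +3 →
  {D}  = ᶜ of {A,B,C}
  {B,D}  = ᶜ of {A,C}
  {A,C,D}  = {C} ∪ {A,D}
Step 3 adds 2:
  {B}  = ᶜ of {A,C,D}
  {C,D}  = {C} ∪ {D}
Step 4: 1 new —
  {A,B}  = ᶜ of {C,D}
Step 5: closed — nothing new.

σ(𝒞) = { {}, {A}, {B}, {C}, {D}, {A,B}, {A,C}, {A,D}, {B,C}, {B,D}, {C,D}, {A,B,C}, {A,B,D}, {A,C,D}, {B,C,D}, S }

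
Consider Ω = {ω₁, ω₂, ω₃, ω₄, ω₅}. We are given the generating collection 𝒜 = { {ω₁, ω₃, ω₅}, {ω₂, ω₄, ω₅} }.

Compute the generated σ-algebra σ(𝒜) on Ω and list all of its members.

σ(𝒜) (8 sets): { ∅, {ω₅}, {ω₁, ω₃}, {ω₂, ω₄}, {ω₁, ω₃, ω₅}, {ω₂, ω₄, ω₅}, {ω₁, ω₂, ω₃, ω₄}, Ω }

Check:
Begin from { ∅, {ω₁, ω₃, ω₅}, {ω₂, ω₄, ω₅}, Ω } (that is, 𝒜 plus ∅ and Ω).
Step 1: 2 new —
  {ω₁, ω₃}  = Ω∖{ω₂, ω₄, ω₅}
  {ω₂, ω₄}  = Ω∖{ω₁, ω₃, ω₅}
  [6 total]
Step 2: 1 new —
  {ω₁, ω₂, ω₃, ω₄}  = {ω₁, ω₃} ∪ {ω₂, ω₄}
  [7 total]
Step 3: +1 →
  {ω₅}  = Ω∖{ω₁, ω₂, ω₃, ω₄}
  [8 total]
Step 4: stable.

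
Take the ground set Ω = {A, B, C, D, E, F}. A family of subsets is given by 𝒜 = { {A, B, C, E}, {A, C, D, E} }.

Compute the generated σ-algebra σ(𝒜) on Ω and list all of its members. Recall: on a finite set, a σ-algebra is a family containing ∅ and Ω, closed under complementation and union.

|σ(𝒜)| = 16.  σ(𝒜) = { {}, {B}, {D}, {F}, {B, D}, {B, F}, {D, F}, {A, C, E}, {B, D, F}, {A, B, C, E}, {A, C, D, E}, {A, C, E, F}, {A, B, C, D, E}, {A, B, C, E, F}, {A, C, D, E, F}, Ω }

Trace:
Begin from { {}, {A, B, C, E}, {A, C, D, E}, Ω } (that is, 𝒜 plus ∅ and Ω).
Step 1: 3 new —
  {B, F}  = Ω∖{A, C, D, E}
  {D, F}  = Ω∖{A, B, C, E}
  {A, B, C, D, E}  = {A, C, D, E} ∪ {A, B, C, E}
  [7 total]
Step 2. New:
  {F}  = Ω∖{A, B, C, D, E}
  {B, D, F}  = {B, F} ∪ {D, F}
  {A, B, C, E, F}  = {B, F} ∪ {A, B, C, E}
  {A, C, D, E, F}  = {A, C, D, E} ∪ {D, F}
  [11 total]
Step 3 (3 new):
  {B}  = Ω∖{A, C, D, E, F}
  {D}  = Ω∖{A, B, C, E, F}
  {A, C, E}  = Ω∖{B, D, F}
  [14 total]
Step 4. New:
  {B, D}  = {B} ∪ {D}
  {A, C, E, F}  = {A, C, E} ∪ {F}
  [16 total]
After Step 5 the family is unchanged; done.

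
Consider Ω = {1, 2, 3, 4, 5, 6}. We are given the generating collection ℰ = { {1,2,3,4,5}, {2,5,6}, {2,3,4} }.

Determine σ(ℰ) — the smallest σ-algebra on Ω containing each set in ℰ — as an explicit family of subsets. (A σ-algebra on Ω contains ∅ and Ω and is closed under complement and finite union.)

σ(ℰ) = { ∅, {1}, {2}, {5}, {6}, {1,2}, {1,5}, {1,6}, {2,5}, {2,6}, {3,4}, {5,6}, {1,2,5}, {1,2,6}, {1,3,4}, {1,5,6}, {2,3,4}, {2,5,6}, {3,4,5}, {3,4,6}, {1,2,3,4}, {1,2,5,6}, {1,3,4,5}, {1,3,4,6}, {2,3,4,5}, {2,3,4,6}, {3,4,5,6}, {1,2,3,4,5}, {1,2,3,4,6}, {1,3,4,5,6}, {2,3,4,5,6}, Ω }

Derivation:
Initial family (5 sets): { ∅, {2,3,4}, {2,5,6}, {1,2,3,4,5}, Ω }.
Step 1 (4 new):
  {6}  = Ω∖{1,2,3,4,5}
  {1,3,4}  = Ω∖{2,5,6}
  {1,5,6}  = Ω∖{2,3,4}
  {2,3,4,5,6}  = {2,3,4} ∪ {2,5,6}
  — 9 sets.
Step 2: 6 new —
  {1}  = Ω∖{2,3,4,5,6}
  {1,2,3,4}  = {2,3,4} ∪ {1,3,4}
  {1,2,5,6}  = {2,5,6} ∪ {1,5,6}
  {1,3,4,6}  = {6} ∪ {1,3,4}
  {2,3,4,6}  = {2,3,4} ∪ {6}
  {1,3,4,5,6}  = {1,3,4} ∪ {1,5,6}
  — 15 sets.
Step 3 adds 7:
  {2}  = Ω∖{1,3,4,5,6}
  {1,5}  = Ω∖{2,3,4,6}
  {1,6}  = {1} ∪ {6}
  {2,5}  = Ω∖{1,3,4,6}
  {3,4}  = Ω∖{1,2,5,6}
  {5,6}  = Ω∖{1,2,3,4}
  {1,2,3,4,6}  = {1,3,4} ∪ {2,3,4,6}
  — 22 sets.
Step 4: 9 new —
  {5}  = Ω∖{1,2,3,4,6}
  {1,2}  = {2} ∪ {1}
  {2,6}  = {2} ∪ {6}
  {1,2,5}  = {2,5} ∪ {1,5}
  {1,2,6}  = {1,6} ∪ {2}
  {3,4,6}  = {3,4} ∪ {6}
  {1,3,4,5}  = {3,4} ∪ {1,5}
  {2,3,4,5}  = Ω∖{1,6}
  {3,4,5,6}  = {3,4} ∪ {5,6}
  — 31 sets.
Step 5: +1 →
  {3,4,5}  = Ω∖{1,2,6}
  — 32 sets.
After Step 6 the family is unchanged; done.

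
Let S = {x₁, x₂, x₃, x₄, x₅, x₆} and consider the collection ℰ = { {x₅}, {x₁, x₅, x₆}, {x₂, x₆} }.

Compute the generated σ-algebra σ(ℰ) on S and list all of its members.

|σ(ℰ)| = 32.  σ(ℰ) = { {}, {x₁}, {x₂}, {x₅}, {x₆}, {x₁, x₂}, {x₁, x₅}, {x₁, x₆}, {x₂, x₅}, {x₂, x₆}, {x₃, x₄}, {x₅, x₆}, {x₁, x₂, x₅}, {x₁, x₂, x₆}, {x₁, x₃, x₄}, {x₁, x₅, x₆}, {x₂, x₃, x₄}, {x₂, x₅, x₆}, {x₃, x₄, x₅}, {x₃, x₄, x₆}, {x₁, x₂, x₃, x₄}, {x₁, x₂, x₅, x₆}, {x₁, x₃, x₄, x₅}, {x₁, x₃, x₄, x₆}, {x₂, x₃, x₄, x₅}, {x₂, x₃, x₄, x₆}, {x₃, x₄, x₅, x₆}, {x₁, x₂, x₃, x₄, x₅}, {x₁, x₂, x₃, x₄, x₆}, {x₁, x₃, x₄, x₅, x₆}, {x₂, x₃, x₄, x₅, x₆}, S }

Working:
Take S₀ = ℰ ∪ {∅, S} = { {}, {x₅}, {x₂, x₆}, {x₁, x₅, x₆}, S }.
Iteration 1: 5 new —
  {x₂, x₃, x₄}  = {x₁, x₅, x₆}ᶜ
  {x₂, x₅, x₆}  = {x₂, x₆} ∪ {x₅}
  {x₁, x₂, x₅, x₆}  = {x₁, x₅, x₆} ∪ {x₂, x₆}
  {x₁, x₃, x₄, x₅}  = {x₂, x₆}ᶜ
  {x₁, x₂, x₃, x₄, x₆}  = {x₅}ᶜ
  (now 10)
Iteration 2: +7 →
  {x₃, x₄}  = {x₁, x₂, x₅, x₆}ᶜ
  {x₁, x₃, x₄}  = {x₂, x₅, x₆}ᶜ
  {x₂, x₃, x₄, x₅}  = {x₂, x₃, x₄} ∪ {x₅}
  {x₂, x₃, x₄, x₆}  = {x₂, x₃, x₄} ∪ {x₂, x₆}
  {x₁, x₂, x₃, x₄, x₅}  = {x₂, x₃, x₄} ∪ {x₁, x₃, x₄, x₅}
  {x₁, x₃, x₄, x₅, x₆}  = {x₁, x₅, x₆} ∪ {x₁, x₃, x₄, x₅}
  {x₂, x₃, x₄, x₅, x₆}  = {x₂, x₃, x₄} ∪ {x₂, x₅, x₆}
  (now 17)
Iteration 3 (7 new):
  {x₁}  = {x₂, x₃, x₄, x₅, x₆}ᶜ
  {x₂}  = {x₁, x₃, x₄, x₅, x₆}ᶜ
  {x₆}  = {x₁, x₂, x₃, x₄, x₅}ᶜ
  {x₁, x₅}  = {x₂, x₃, x₄, x₆}ᶜ
  {x₁, x₆}  = {x₂, x₃, x₄, x₅}ᶜ
  {x₃, x₄, x₅}  = {x₃, x₄} ∪ {x₅}
  {x₁, x₂, x₃, x₄}  = {x₁, x₃, x₄} ∪ {x₂, x₃, x₄}
  (now 24)
Iteration 4: +8 →
  {x₁, x₂}  = {x₂} ∪ {x₁}
  {x₂, x₅}  = {x₂} ∪ {x₅}
  {x₅, x₆}  = {x₁, x₂, x₃, x₄}ᶜ
  {x₁, x₂, x₅}  = {x₂} ∪ {x₁, x₅}
  {x₁, x₂, x₆}  = {x₃, x₄, x₅}ᶜ
  {x₃, x₄, x₆}  = {x₃, x₄} ∪ {x₆}
  {x₁, x₃, x₄, x₆}  = {x₃, x₄} ∪ {x₁, x₆}
  {x₃, x₄, x₅, x₆}  = {x₃, x₄, x₅} ∪ {x₆}
  (now 32)
Iteration 5 adds nothing — fixpoint reached.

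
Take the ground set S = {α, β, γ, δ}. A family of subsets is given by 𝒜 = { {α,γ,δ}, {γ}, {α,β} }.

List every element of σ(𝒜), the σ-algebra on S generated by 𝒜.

σ(𝒜) = { ∅, {α}, {β}, {γ}, {δ}, {α,β}, {α,γ}, {α,δ}, {β,γ}, {β,δ}, {γ,δ}, {α,β,γ}, {α,β,δ}, {α,γ,δ}, {β,γ,δ}, S }

Trace:
Start: 𝒜 ∪ {∅, S} = { ∅, {γ}, {α,β}, {α,γ,δ}, S }.
Iteration 1. New:
  {β}  = S∖{α,γ,δ}
  {γ,δ}  = S∖{α,β}
  {α,β,γ}  = {γ} ∪ {α,β}
  {α,β,δ}  = S∖{γ}
  |family| = 9
Iteration 2 adds 3:
  {δ}  = S∖{α,β,γ}
  {β,γ}  = {β} ∪ {γ}
  {β,γ,δ}  = {γ,δ} ∪ {β}
  |family| = 12
Iteration 3: +3 →
  {α}  = S∖{β,γ,δ}
  {α,δ}  = S∖{β,γ}
  {β,δ}  = {δ} ∪ {β}
  |family| = 15
Iteration 4: +1 →
  {α,γ}  = S∖{β,δ}
  |family| = 16
Iteration 5: no new sets; the family is a σ-algebra.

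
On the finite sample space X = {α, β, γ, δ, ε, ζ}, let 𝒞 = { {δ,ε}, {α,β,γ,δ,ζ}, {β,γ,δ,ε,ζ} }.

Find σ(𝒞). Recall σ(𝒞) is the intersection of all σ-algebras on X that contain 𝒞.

σ(𝒞) = { {}, {α}, {δ}, {ε}, {α,δ}, {α,ε}, {δ,ε}, {α,δ,ε}, {β,γ,ζ}, {α,β,γ,ζ}, {β,γ,δ,ζ}, {β,γ,ε,ζ}, {α,β,γ,δ,ζ}, {α,β,γ,ε,ζ}, {β,γ,δ,ε,ζ}, X }

Check:
Start: 𝒞 ∪ {∅, X} = { {}, {δ,ε}, {α,β,γ,δ,ζ}, {β,γ,δ,ε,ζ}, X }.
Round 1: +3 →
  {α}  = ᶜ of {β,γ,δ,ε,ζ}
  {ε}  = ᶜ of {α,β,γ,δ,ζ}
  {α,β,γ,ζ}  = ᶜ of {δ,ε}
  |family| = 8
Round 2: 3 new —
  {α,ε}  = {ε} ∪ {α}
  {α,δ,ε}  = {δ,ε} ∪ {α}
  {α,β,γ,ε,ζ}  = {α,β,γ,ζ} ∪ {ε}
  |family| = 11
Round 3 adds 3:
  {δ}  = ᶜ of {α,β,γ,ε,ζ}
  {β,γ,ζ}  = ᶜ of {α,δ,ε}
  {β,γ,δ,ζ}  = ᶜ of {α,ε}
  |family| = 14
Round 4 adds 2:
  {α,δ}  = {δ} ∪ {α}
  {β,γ,ε,ζ}  = {β,γ,ζ} ∪ {ε}
  |family| = 16
Round 5 adds nothing — fixpoint reached.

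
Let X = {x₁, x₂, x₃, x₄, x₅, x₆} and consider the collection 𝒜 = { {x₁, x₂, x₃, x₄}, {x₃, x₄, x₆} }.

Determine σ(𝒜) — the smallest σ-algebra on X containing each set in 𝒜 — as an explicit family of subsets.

Answer: σ(𝒜) = { {}, {x₅}, {x₆}, {x₁, x₂}, {x₃, x₄}, {x₅, x₆}, {x₁, x₂, x₅}, {x₁, x₂, x₆}, {x₃, x₄, x₅}, {x₃, x₄, x₆}, {x₁, x₂, x₃, x₄}, {x₁, x₂, x₅, x₆}, {x₃, x₄, x₅, x₆}, {x₁, x₂, x₃, x₄, x₅}, {x₁, x₂, x₃, x₄, x₆}, X }

Check:
Begin from { {}, {x₃, x₄, x₆}, {x₁, x₂, x₃, x₄}, X } (that is, 𝒜 plus ∅ and X).
Pass 1 adds 3:
  {x₅, x₆}  = {x₁, x₂, x₃, x₄}ᶜ
  {x₁, x₂, x₅}  = {x₃, x₄, x₆}ᶜ
  {x₁, x₂, x₃, x₄, x₆}  = {x₃, x₄, x₆} ∪ {x₁, x₂, x₃, x₄}
  [7 total]
Pass 2 (4 new):
  {x₅}  = {x₁, x₂, x₃, x₄, x₆}ᶜ
  {x₁, x₂, x₅, x₆}  = {x₁, x₂, x₅} ∪ {x₅, x₆}
  {x₃, x₄, x₅, x₆}  = {x₅, x₆} ∪ {x₃, x₄, x₆}
  {x₁, x₂, x₃, x₄, x₅}  = {x₁, x₂, x₅} ∪ {x₁, x₂, x₃, x₄}
  [11 total]
Pass 3: +3 →
  {x₆}  = {x₁, x₂, x₃, x₄, x₅}ᶜ
  {x₁, x₂}  = {x₃, x₄, x₅, x₆}ᶜ
  {x₃, x₄}  = {x₁, x₂, x₅, x₆}ᶜ
  [14 total]
Pass 4. New:
  {x₁, x₂, x₆}  = {x₁, x₂} ∪ {x₆}
  {x₃, x₄, x₅}  = {x₃, x₄} ∪ {x₅}
  [16 total]
Pass 5: stable.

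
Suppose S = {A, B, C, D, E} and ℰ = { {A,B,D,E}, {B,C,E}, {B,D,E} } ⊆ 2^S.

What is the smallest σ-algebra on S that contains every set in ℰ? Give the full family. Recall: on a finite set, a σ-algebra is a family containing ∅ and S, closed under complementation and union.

Start: ℰ ∪ {∅, S} = { ∅, {B,C,E}, {B,D,E}, {A,B,D,E}, S }.
Pass 1. New:
  {C}  = S∖{A,B,D,E}
  {A,C}  = S∖{B,D,E}
  {A,D}  = S∖{B,C,E}
  {B,C,D,E}  = {B,C,E} ∪ {B,D,E}
  |family| = 9
Pass 2: +3 →
  {A}  = S∖{B,C,D,E}
  {A,C,D}  = {C} ∪ {A,D}
  {A,B,C,E}  = {B,C,E} ∪ {A,C}
  |family| = 12
Pass 3: +2 →
  {D}  = S∖{A,B,C,E}
  {B,E}  = S∖{A,C,D}
  |family| = 14
Pass 4 (2 new):
  {C,D}  = {C} ∪ {D}
  {A,B,E}  = {B,E} ∪ {A}
  |family| = 16
Pass 5: stable.

σ(ℰ) = { ∅, {A}, {C}, {D}, {A,C}, {A,D}, {B,E}, {C,D}, {A,B,E}, {A,C,D}, {B,C,E}, {B,D,E}, {A,B,C,E}, {A,B,D,E}, {B,C,D,E}, S }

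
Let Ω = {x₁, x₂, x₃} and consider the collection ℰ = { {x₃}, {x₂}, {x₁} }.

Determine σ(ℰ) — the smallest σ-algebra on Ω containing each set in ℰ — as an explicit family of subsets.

Initial family (5 sets): { {}, {x₁}, {x₂}, {x₃}, Ω }.
Pass 1 adds 3:
  {x₁, x₂}  = Ω∖{x₃}
  {x₁, x₃}  = Ω∖{x₂}
  {x₂, x₃}  = Ω∖{x₁}
  [8 total]
Pass 2: no new sets; the family is a σ-algebra.

Hence σ(ℰ) has 8 members: { {}, {x₁}, {x₂}, {x₃}, {x₁, x₂}, {x₁, x₃}, {x₂, x₃}, Ω }.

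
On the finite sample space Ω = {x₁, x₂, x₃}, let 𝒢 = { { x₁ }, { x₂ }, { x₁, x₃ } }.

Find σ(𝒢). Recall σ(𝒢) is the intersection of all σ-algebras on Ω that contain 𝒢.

Start: 𝒢 ∪ {∅, Ω} = { ∅, { x₁ }, { x₂ }, { x₁, x₃ }, Ω }.
Iteration 1: +2 →
  { x₁, x₂ }  = { x₂ } ∪ { x₁ }
  { x₂, x₃ }  = complement { x₁ }
  (now 7)
Iteration 2: 1 new —
  { x₃ }  = complement { x₁, x₂ }
  (now 8)
After Iteration 3 the family is unchanged; done.

σ(𝒢) = { ∅, { x₁ }, { x₂ }, { x₃ }, { x₁, x₂ }, { x₁, x₃ }, { x₂, x₃ }, Ω }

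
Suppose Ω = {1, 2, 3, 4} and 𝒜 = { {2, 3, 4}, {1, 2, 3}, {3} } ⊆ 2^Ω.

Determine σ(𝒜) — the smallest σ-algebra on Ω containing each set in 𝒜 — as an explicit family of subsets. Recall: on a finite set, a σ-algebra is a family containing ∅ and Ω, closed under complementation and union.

Start: 𝒜 ∪ {∅, Ω} = { {}, {3}, {1, 2, 3}, {2, 3, 4}, Ω }.
Step 1 (3 new):
  {1}  = ᶜ of {2, 3, 4}
  {4}  = ᶜ of {1, 2, 3}
  {1, 2, 4}  = ᶜ of {3}
  [8 total]
Step 2. New:
  {1, 3}  = {3} ∪ {1}
  {1, 4}  = {4} ∪ {1}
  {3, 4}  = {3} ∪ {4}
  [11 total]
Step 3: 4 new —
  {1, 2}  = ᶜ of {3, 4}
  {2, 3}  = ᶜ of {1, 4}
  {2, 4}  = ᶜ of {1, 3}
  {1, 3, 4}  = {3} ∪ {1, 4}
  [15 total]
Step 4: 1 new —
  {2}  = ᶜ of {1, 3, 4}
  [16 total]
Step 5: already closed under ᶜ and ∪.

Therefore σ(𝒜) = { {}, {1}, {2}, {3}, {4}, {1, 2}, {1, 3}, {1, 4}, {2, 3}, {2, 4}, {3, 4}, {1, 2, 3}, {1, 2, 4}, {1, 3, 4}, {2, 3, 4}, Ω } (|σ(𝒜)| = 16).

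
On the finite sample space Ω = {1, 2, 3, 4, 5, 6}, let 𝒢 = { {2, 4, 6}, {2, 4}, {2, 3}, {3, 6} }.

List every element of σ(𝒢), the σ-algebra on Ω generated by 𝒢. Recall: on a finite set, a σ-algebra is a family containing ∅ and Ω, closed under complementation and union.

σ(𝒢) (32 sets): { ∅, {2}, {3}, {4}, {6}, {1, 5}, {2, 3}, {2, 4}, {2, 6}, {3, 4}, {3, 6}, {4, 6}, {1, 2, 5}, {1, 3, 5}, {1, 4, 5}, {1, 5, 6}, {2, 3, 4}, {2, 3, 6}, {2, 4, 6}, {3, 4, 6}, {1, 2, 3, 5}, {1, 2, 4, 5}, {1, 2, 5, 6}, {1, 3, 4, 5}, {1, 3, 5, 6}, {1, 4, 5, 6}, {2, 3, 4, 6}, {1, 2, 3, 4, 5}, {1, 2, 3, 5, 6}, {1, 2, 4, 5, 6}, {1, 3, 4, 5, 6}, Ω }

Check:
Seed the family with 𝒢 together with ∅ and Ω: { ∅, {2, 3}, {2, 4}, {3, 6}, {2, 4, 6}, Ω }.
Step 1. New:
  {1, 3, 5}  = {2, 4, 6}ᶜ
  {2, 3, 4}  = {2, 3} ∪ {2, 4}
  {2, 3, 6}  = {2, 3} ∪ {3, 6}
  {1, 2, 4, 5}  = {3, 6}ᶜ
  {1, 3, 5, 6}  = {2, 4}ᶜ
  {1, 4, 5, 6}  = {2, 3}ᶜ
  {2, 3, 4, 6}  = {2, 4, 6} ∪ {2, 3}
Step 2 (8 new):
  {1, 5}  = {2, 3, 4, 6}ᶜ
  {1, 4, 5}  = {2, 3, 6}ᶜ
  {1, 5, 6}  = {2, 3, 4}ᶜ
  {1, 2, 3, 5}  = {1, 3, 5} ∪ {2, 3}
  {1, 2, 3, 4, 5}  = {2, 3, 4} ∪ {1, 3, 5}
  {1, 2, 3, 5, 6}  = {1, 3, 5, 6} ∪ {2, 3, 6}
  {1, 2, 4, 5, 6}  = {2, 4, 6} ∪ {1, 4, 5, 6}
  {1, 3, 4, 5, 6}  = {1, 3, 5, 6} ∪ {1, 4, 5, 6}
Step 3 adds 6:
  {2}  = {1, 3, 4, 5, 6}ᶜ
  {3}  = {1, 2, 4, 5, 6}ᶜ
  {4}  = {1, 2, 3, 5, 6}ᶜ
  {6}  = {1, 2, 3, 4, 5}ᶜ
  {4, 6}  = {1, 2, 3, 5}ᶜ
  {1, 3, 4, 5}  = {1, 3, 5} ∪ {1, 4, 5}
Step 4. New:
  {2, 6}  = {1, 3, 4, 5}ᶜ
  {3, 4}  = {3} ∪ {4}
  {1, 2, 5}  = {2} ∪ {1, 5}
  {3, 4, 6}  = {3} ∪ {4, 6}
  {1, 2, 5, 6}  = {2} ∪ {1, 5, 6}
Step 5 adds nothing — fixpoint reached.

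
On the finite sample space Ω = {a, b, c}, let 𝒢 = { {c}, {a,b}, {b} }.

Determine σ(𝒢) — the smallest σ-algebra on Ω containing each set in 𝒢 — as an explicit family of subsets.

σ(𝒢) = { {}, {a}, {b}, {c}, {a,b}, {a,c}, {b,c}, Ω }

Working:
Seed the family with 𝒢 together with ∅ and Ω: { {}, {b}, {c}, {a,b}, Ω }.
Iteration 1 adds 2:
  {a,c}  = ᶜ of {b}
  {b,c}  = {c} ∪ {b}
  |family| = 7
Iteration 2 (1 new):
  {a}  = ᶜ of {b,c}
  |family| = 8
Iteration 3: already closed under ᶜ and ∪.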